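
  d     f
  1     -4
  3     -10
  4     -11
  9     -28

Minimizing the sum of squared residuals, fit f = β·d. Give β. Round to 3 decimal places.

With design matrix X, XᵀX = [[107]] and Xᵀf = [-330]ᵀ.
Hence β = -330 / 107 ≈ -3.08411.

β = -3.084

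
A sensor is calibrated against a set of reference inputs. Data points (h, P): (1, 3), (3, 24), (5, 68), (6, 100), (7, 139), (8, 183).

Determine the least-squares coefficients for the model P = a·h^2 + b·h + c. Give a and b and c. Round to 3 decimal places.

a = 3.127, b = -2.459, c = 2.568

Entries of AᵀA: Σh^2·h^2 = 8500, Σh^2·h = 1224, Σh^2 = 184, Σh·h = 184, Σh = 30, Σ1 = 6.
Moment sums: Σh^2·P = 24042, Σh·P = 3452, ΣP = 517.
AᵀA·[a, b, c]ᵀ = AᵀP becomes [[8500, 1224, 184]; [1224, 184, 30]; [184, 30, 6]]·[a, b, c]ᵀ = [24042, 3452, 517]ᵀ.
Solving the 3×3 system (Gaussian elimination) gives a = 11101/3550, b = -8731/3550, c = 4558/1775.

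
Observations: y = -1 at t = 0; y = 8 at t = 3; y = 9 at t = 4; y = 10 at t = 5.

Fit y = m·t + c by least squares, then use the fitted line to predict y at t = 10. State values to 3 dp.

From the data, Σt·t = 50, Σt = 12, Σ1 = 4.
Right-hand side: Σt·y = 110, Σy = 26.
det = 50·4 − 12² = 56.
m = (110·4 − 12·26)/56 = 16/7; c = (50·26 − 12·110)/56 = -5/14.
At t = 10: ŷ = (16/7)·(10) + (-5/14)·(1) = 45/2.

ŷ = 22.500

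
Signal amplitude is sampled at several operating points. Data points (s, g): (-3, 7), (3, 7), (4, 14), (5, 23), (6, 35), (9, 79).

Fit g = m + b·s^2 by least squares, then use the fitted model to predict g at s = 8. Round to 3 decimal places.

ĝ = 62.229

Sums needed: Σ1 = 6, Σs^2 = 176, Σs^2·s^2 = 8900.
Right-hand side: Σg = 165, Σs^2·g = 8584.
MᵀM·[m, b]ᵀ = Mᵀg becomes [[6, 176]; [176, 8900]]·[m, b]ᵀ = [165, 8584]ᵀ.
Eliminating b: 8900·(row 1) − 176·(row 2) gives 22424·m = 8900·165 − 176·8584 = -42284, so m = -10571/5606.
Then b = (8584 − 176·(-10571/5606))/8900 = 2808/2803.
At s = 8: ĝ = (-10571/5606)·(1) + (2808/2803)·(64) = 348853/5606.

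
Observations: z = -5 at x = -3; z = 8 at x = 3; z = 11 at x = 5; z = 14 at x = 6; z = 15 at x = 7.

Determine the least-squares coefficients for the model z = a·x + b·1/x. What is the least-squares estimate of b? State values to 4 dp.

With design matrix M, MᵀM = [[128, 5]; [5, 1521/4900]] and Mᵀz = [283, 1156/105]ᵀ.
Determinant 128·(1521/4900) − 5² = 18047/1225.
a = (283·(1521/4900) − 5·(1156/105))/(18047/1225) = 482129/216564; b = (128·(1156/105) − 5·283)/(18047/1225) = -21245/54141.

b = -0.3924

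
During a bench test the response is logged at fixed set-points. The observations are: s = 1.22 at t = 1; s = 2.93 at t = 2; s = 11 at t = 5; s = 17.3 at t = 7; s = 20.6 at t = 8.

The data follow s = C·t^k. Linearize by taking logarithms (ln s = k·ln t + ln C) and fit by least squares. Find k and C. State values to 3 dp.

Linearized form: ln s = k·ln t + ln C. From the 5 transformed points,
Σln t = 6.3279, Σ(ln t)² = 11.1814, Σln s = 9.5477, Σln t·ln s = 16.4425.
Normal system: [[11.1814, 6.3279]; [6.3279, 5]]·[k, ln C]ᵀ = [16.4425, 9.5477]ᵀ.
Solving (det = 15.8642): k = 1.37386, ln C = 0.17081, so C = exp(0.17081) = 1.18626.

k = 1.374, C = 1.186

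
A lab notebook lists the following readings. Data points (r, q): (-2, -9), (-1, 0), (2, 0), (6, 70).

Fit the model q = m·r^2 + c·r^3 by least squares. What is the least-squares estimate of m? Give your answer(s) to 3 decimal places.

Normal-equation sums: Σr^2·r^2 = 1329, Σr^2·r^3 = 7775, Σr^3·r^3 = 46785.
Right-hand side: Σr^2·q = 2484, Σr^3·q = 15192.
Δ = 1329·46785 − 7775² = 1726640.
m = (2484·46785 − 7775·15192)/1726640 = -95193/86332; c = (1329·15192 − 7775·2484)/1726640 = 219267/431660.

m = -1.103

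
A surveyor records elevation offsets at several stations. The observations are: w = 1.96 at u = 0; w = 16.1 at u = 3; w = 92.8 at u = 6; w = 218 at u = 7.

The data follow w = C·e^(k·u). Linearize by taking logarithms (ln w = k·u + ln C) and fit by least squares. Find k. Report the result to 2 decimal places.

k = 0.66

Taking logs, ln w = k·u + ln C, so regress ln w on u.
Over the data: Σu = 16.0000, Σ(u)² = 94.0000, Σln w = 13.3667, Σu·ln w = 73.2106.
Normal system: [[94.0000, 16.0000]; [16.0000, 4]]·[k, ln C]ᵀ = [73.2106, 13.3667]ᵀ.
Slope k = (n·Σu·ln w − Σu·Σln w)/(n·Σ(u)² − (Σu)²) = (4·73.2106 − 16.0000·13.3667)/120.0000 = 0.65813; ln C = (Σln w − k·Σu)/n = 0.70917.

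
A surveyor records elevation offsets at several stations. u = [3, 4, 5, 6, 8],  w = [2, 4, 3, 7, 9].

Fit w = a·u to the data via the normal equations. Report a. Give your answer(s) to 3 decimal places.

Entries of XᵀX: Σu·u = 150.
For Xᵀw: Σu·w = 151.
XᵀX·[a]ᵀ = Xᵀw becomes [[150]]·[a]ᵀ = [151]ᵀ.
a = 151/150 = 1.00667.

a = 1.007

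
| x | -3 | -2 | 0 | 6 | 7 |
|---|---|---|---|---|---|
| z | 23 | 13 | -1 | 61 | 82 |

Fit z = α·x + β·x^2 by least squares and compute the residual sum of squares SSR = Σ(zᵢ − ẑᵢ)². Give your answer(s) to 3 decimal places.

Entries of AᵀA: Σx·x = 98, Σx·x^2 = 524, Σx^2·x^2 = 3794.
For Aᵀz: Σx·z = 845, Σx^2·z = 6473.
AᵀA·[α, β]ᵀ = Aᵀz becomes [[98, 524]; [524, 3794]]·[α, β]ᵀ = [845, 6473]ᵀ.
Eliminating β: 3794·(row 1) − 524·(row 2) gives 97236·α = 3794·845 − 524·6473 = -185922, so α = -10329/5402.
Then β = (6473 − 524·(-10329/5402))/3794 = 10643/5402.
Residuals: -1264/2701, 3498/2701, -1, 4174/2701, -3120/2701; SSR = 17877/2701.

SSR = 6.619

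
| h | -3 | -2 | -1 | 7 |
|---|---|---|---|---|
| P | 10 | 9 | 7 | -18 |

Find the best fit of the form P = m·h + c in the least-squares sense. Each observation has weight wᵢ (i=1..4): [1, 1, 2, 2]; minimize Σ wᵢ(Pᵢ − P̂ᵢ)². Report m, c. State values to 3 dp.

Forming MᵀWM = [[113, 7]; [7, 6]] and MᵀWP = [-314, -3]ᵀ gives MᵀWM·[m, c]ᵀ = MᵀWP.
Eliminating c: 6·(row 1) − 7·(row 2) gives 629·m = 6·(-314) − 7·(-3) = -1863, so m = -1863/629.
Then c = ((-3) − 7·(-1863/629))/6 = 1859/629.

m = -2.962, c = 2.955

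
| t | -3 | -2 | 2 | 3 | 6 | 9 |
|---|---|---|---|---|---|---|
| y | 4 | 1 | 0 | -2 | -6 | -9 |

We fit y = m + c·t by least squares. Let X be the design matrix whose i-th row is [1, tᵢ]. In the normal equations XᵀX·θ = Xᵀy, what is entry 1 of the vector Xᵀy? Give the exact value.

-12

Entry 1 ↔ basis 1, so (Xᵀy)_{1} = Σᵢ yᵢ = (1)·(4) + (1)·(1) + (1)·(0) + (1)·(-2) + (1)·(-6) + (1)·(-9) = -12.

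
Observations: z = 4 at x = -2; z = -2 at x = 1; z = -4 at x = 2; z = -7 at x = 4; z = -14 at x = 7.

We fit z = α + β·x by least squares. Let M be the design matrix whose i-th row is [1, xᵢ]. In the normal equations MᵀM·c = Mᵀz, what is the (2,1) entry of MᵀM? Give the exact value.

Row 2 ↔ basis x, column 1 ↔ basis 1, so (MᵀM)_{2,1} = Σᵢ x = (-2)·(1) + (1)·(1) + (2)·(1) + (4)·(1) + (7)·(1) = 12.

12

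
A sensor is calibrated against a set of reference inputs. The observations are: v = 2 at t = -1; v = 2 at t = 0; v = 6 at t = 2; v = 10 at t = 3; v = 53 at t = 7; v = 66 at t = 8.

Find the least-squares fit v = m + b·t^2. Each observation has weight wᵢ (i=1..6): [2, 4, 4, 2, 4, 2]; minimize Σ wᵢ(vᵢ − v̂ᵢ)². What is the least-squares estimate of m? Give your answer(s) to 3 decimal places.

m = 1.683

AᵀWA·[m, b]ᵀ = AᵀWv reads: 18·m + 360·b = 400;  360·m + 18024·b = 19116.
Eliminating b: 18024·(row 1) − 360·(row 2) gives 194832·m = 18024·400 − 360·19116 = 327840, so m = 6830/4059.
Then b = (19116 − 360·(6830/4059))/18024 = 2779/2706.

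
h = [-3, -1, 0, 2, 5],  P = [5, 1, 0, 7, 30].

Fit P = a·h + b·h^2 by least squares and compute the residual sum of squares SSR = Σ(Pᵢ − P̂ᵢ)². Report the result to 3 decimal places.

SSR = 2.094

Sums needed: Σh·h = 39, Σh·h^2 = 105, Σh^2·h^2 = 723.
Moment sums: Σh·P = 148, Σh^2·P = 824.
XᵀX·[a, b]ᵀ = XᵀP becomes [[39, 105]; [105, 723]]·[a, b]ᵀ = [148, 824]ᵀ.
Δ = 39·723 − 105² = 17172.
a = (148·723 − 105·824)/17172 = 569/477; b = (39·824 − 105·148)/17172 = 461/477.
Residuals: -19/159, 65/53, 0, 119/159, -20/159; SSR = 111/53.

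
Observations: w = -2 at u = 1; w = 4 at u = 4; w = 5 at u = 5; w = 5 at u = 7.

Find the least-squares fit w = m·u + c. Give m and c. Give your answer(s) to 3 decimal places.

Sums needed: Σu·u = 91, Σu = 17, Σ1 = 4.
And Σu·w = 74, Σw = 12.
det = 91·4 − 17² = 75.
m = (74·4 − 17·12)/75 = 92/75; c = (91·12 − 17·74)/75 = -166/75.

m = 1.227, c = -2.213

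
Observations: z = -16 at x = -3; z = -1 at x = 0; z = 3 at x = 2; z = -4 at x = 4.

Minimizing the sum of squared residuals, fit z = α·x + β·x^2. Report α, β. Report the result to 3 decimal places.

α = 2.708, β = -0.900

Compute the Gram sums: Σx·x = 29, Σx·x^2 = 45, Σx^2·x^2 = 353.
Right-hand side: Σx·z = 38, Σx^2·z = -196.
det = 29·353 − 45² = 8212.
α = (38·353 − 45·(-196))/8212 = 11117/4106; β = (29·(-196) − 45·38)/8212 = -3697/4106.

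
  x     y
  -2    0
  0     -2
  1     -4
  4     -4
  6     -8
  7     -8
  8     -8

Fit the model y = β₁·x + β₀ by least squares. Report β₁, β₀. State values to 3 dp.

The normal system AᵀA·[β₁, β₀]ᵀ = Aᵀy is [[170, 24]; [24, 7]]·[β₁, β₀]ᵀ = [-188, -34]ᵀ.
Eliminating β₀: 7·(row 1) − 24·(row 2) gives 614·β₁ = 7·(-188) − 24·(-34) = -500, so β₁ = -250/307.
Then β₀ = ((-34) − 24·(-250/307))/7 = -634/307.

β₁ = -0.814, β₀ = -2.065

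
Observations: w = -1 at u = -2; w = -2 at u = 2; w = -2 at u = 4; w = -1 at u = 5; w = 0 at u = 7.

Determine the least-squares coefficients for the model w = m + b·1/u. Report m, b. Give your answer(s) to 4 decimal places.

MᵀM·[m, b]ᵀ = Mᵀw reads: 5·m + (83/140)·b = -6;  (83/140)·m + (12209/19600)·b = -6/5.
(Σ1 = 5, Σ1/u = 83/140, Σ1/u·1/u = 12209/19600, Σw = -6, Σ1/u·w = -6/5.)
Eliminating b: (12209/19600)·(row 1) − (83/140)·(row 2) gives (13539/4900)·m = (12209/19600)·(-6) − (83/140)·(-6/5) = -5931/1960, so m = -9885/9026.
Then b = ((-6/5) − (83/140)·(-9885/9026))/(12209/19600) = -3990/4513.

m = -1.0952, b = -0.8841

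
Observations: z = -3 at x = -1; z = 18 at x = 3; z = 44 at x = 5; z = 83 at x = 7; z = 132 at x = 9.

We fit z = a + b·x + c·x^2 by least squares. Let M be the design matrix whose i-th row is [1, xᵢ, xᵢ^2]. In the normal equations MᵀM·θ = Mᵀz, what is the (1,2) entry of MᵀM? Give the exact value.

Row 1 ↔ basis 1, column 2 ↔ basis x, so (MᵀM)_{1,2} = Σᵢ x = (1)·(-1) + (1)·(3) + (1)·(5) + (1)·(7) + (1)·(9) = 23.

23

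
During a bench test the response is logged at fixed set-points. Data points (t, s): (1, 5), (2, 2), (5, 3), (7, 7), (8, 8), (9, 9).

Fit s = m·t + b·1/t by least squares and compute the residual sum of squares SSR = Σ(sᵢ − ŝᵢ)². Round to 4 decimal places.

With design matrix M, MᵀM = [[224, 6]; [6, 8499241/6350400]] and Mᵀs = [218, 48/5]ᵀ.
Δ = 224·(8499241/6350400) − 6² = 7478641/28350.
m = (218·(8499241/6350400) − 6·(48/5))/(7478641/28350) = 743525749/837607792; b = (224·(48/5) − 6·218)/(7478641/28350) = 23882040/7478641.
Residuals: 769724731/837607792, -574615077/418803896, -1739763065/837607792, 39494523/119658256, 52288473/104700974, 549539667/837607792; SSR = 3279212527/418803896.

SSR = 7.8299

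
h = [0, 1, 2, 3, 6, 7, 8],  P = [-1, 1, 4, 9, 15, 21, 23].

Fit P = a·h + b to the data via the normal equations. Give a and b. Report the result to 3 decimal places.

a = 3.046, b = -1.464

Sums needed: Σh·h = 163, Σh = 27, Σ1 = 7.
Right-hand side: Σh·P = 457, ΣP = 72.
Δ = 163·7 − 27² = 412.
a = (457·7 − 27·72)/412 = 1255/412; b = (163·72 − 27·457)/412 = -603/412.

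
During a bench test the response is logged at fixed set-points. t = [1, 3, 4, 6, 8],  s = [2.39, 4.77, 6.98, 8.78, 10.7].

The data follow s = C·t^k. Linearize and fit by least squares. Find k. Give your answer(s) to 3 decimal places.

Let Y = ln s. Fitting Y = k·ln t + ln C by least squares:
Σln t = 6.3561, Σ(ln t)² = 10.6632, Σln s = 8.9194, Σln t·ln s = 13.2314.
Normal system: [[10.6632, 6.3561]; [6.3561, 5]]·[k, ln C]ᵀ = [13.2314, 8.9194]ᵀ.
Solving (det = 12.9161): k = 0.73275, ln C = 0.85240.

k = 0.733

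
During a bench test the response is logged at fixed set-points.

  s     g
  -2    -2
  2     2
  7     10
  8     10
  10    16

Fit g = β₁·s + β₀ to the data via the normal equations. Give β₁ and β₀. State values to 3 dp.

Setting ∂/∂β₁ … = 0 gives: 221·β₁ + 25·β₀ = 318;  25·β₁ + 5·β₀ = 36.
(Σs·s = 221, Σs = 25, Σ1 = 5, Σs·g = 318, Σg = 36.)
det = 221·5 − 25² = 480.
β₁ = (318·5 − 25·36)/480 = 23/16; β₀ = (221·36 − 25·318)/480 = 1/80.

β₁ = 1.438, β₀ = 0.013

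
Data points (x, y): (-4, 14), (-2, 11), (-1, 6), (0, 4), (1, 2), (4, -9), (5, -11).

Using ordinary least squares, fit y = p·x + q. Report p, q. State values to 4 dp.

Setting ∂/∂p … = 0 gives: 63·p + 3·q = -173;  3·p + 7·q = 17.
(Σx·x = 63, Σx = 3, Σ1 = 7, Σx·y = -173, Σy = 17.)
Eliminating q: 7·(row 1) − 3·(row 2) gives 432·p = 7·(-173) − 3·17 = -1262, so p = -631/216.
Then q = (17 − 3·(-631/216))/7 = 265/72.

p = -2.9213, q = 3.6806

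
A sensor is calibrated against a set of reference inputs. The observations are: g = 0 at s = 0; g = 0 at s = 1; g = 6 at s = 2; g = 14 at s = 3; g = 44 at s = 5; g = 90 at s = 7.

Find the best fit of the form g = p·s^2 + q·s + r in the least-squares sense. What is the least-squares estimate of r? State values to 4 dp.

Setting ∂/∂p … = 0 gives: 3124·p + 504·q + 88·r = 5660;  504·p + 88·q + 18·r = 904;  88·p + 18·q + 6·r = 154.
(Σs^2·s^2 = 3124, Σs^2·s = 504, Σs^2 = 88, Σs·s = 88, Σs = 18, Σ1 = 6, Σs^2·g = 5660, Σs·g = 904, Σg = 154.)
Solving the 3×3 system (Gaussian elimination) gives p = 3587/1775, q = -449/355, r = -316/1775.

r = -0.1780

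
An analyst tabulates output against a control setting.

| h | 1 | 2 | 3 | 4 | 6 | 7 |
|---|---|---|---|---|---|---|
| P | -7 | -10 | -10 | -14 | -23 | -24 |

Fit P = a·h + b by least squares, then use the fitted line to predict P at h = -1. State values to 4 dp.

P̂ = 0.0435

From the data, Σh·h = 115, Σh = 23, Σ1 = 6.
And Σh·P = -419, ΣP = -88.
Eliminating b: 6·(row 1) − 23·(row 2) gives 161·a = 6·(-419) − 23·(-88) = -490, so a = -70/23.
Then b = ((-88) − 23·(-70/23))/6 = -3.
At h = -1: P̂ = (-70/23)·(-1) + (-3)·(1) = 1/23.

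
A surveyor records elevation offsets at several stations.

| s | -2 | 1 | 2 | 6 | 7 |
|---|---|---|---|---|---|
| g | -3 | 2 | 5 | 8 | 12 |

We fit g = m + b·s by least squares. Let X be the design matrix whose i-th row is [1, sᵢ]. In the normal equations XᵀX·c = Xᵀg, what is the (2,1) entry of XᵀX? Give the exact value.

14

Row 2 ↔ basis s, column 1 ↔ basis 1, so (XᵀX)_{2,1} = Σᵢ s = (-2)·(1) + (1)·(1) + (2)·(1) + (6)·(1) + (7)·(1) = 14.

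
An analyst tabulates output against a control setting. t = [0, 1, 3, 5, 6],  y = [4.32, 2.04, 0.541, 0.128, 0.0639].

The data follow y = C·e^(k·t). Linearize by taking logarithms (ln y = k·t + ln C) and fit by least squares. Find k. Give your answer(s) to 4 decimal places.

Let Y = ln y. Fitting Y = k·t + ln C by least squares:
AᵀA = [[71.0000, 15.0000]; [15.0000, 5]], rhs = [-27.9113, -3.2443]ᵀ  (here Σt = 15.0000, Σ(t)² = 71.0000, Σln y = -3.2443, Σt·ln y = -27.9113).
Δ = 71.0000·5 − (15.0000)² = 130.0000; k = (-27.9113·5 − 15.0000·-3.2443)/130.0000 = -0.69917, ln C = (71.0000·-3.2443 − 15.0000·-27.9113)/130.0000 = 1.44865.

k = -0.6992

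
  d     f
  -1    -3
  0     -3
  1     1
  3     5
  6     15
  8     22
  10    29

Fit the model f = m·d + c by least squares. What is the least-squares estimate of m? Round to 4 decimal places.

Forming XᵀX = [[211, 27]; [27, 7]] and Xᵀf = [575, 66]ᵀ gives XᵀX·[m, c]ᵀ = Xᵀf.
det = 211·7 − 27² = 748.
m = (575·7 − 27·66)/748 = 2243/748; c = (211·66 − 27·575)/748 = -1599/748.

m = 2.9987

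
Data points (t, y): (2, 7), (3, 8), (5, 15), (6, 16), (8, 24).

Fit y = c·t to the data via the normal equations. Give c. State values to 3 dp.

c = 2.906

With design matrix M, MᵀM = [[138]] and Mᵀy = [401]ᵀ.
Hence c = 401 / 138 ≈ 2.9058.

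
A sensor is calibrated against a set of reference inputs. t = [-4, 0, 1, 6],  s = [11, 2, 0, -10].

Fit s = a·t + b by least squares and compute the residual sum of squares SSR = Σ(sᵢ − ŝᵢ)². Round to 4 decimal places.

Sums needed: Σt·t = 53, Σt = 3, Σ1 = 4.
Moment sums: Σt·s = -104, Σs = 3.
So XᵀX·[a, b]ᵀ = Xᵀs: [[53, 3]; [3, 4]]·[a, b]ᵀ = [-104, 3]ᵀ.
Eliminating b: 4·(row 1) − 3·(row 2) gives 203·a = 4·(-104) − 3·3 = -425, so a = -425/203.
Then b = (3 − 3·(-425/203))/4 = 471/203.
Residuals: 62/203, -65/203, -46/203, 7/29; SSR = 62/203.

SSR = 0.3054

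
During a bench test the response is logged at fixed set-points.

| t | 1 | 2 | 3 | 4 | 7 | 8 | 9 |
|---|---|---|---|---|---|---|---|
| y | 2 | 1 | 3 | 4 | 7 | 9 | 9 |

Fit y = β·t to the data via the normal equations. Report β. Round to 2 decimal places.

β = 1.03

Normal-equation sums: Σt·t = 224.
For Xᵀy: Σt·y = 231.
XᵀX·[β]ᵀ = Xᵀy becomes [[224]]·[β]ᵀ = [231]ᵀ.
β = 231/224 = 1.03125.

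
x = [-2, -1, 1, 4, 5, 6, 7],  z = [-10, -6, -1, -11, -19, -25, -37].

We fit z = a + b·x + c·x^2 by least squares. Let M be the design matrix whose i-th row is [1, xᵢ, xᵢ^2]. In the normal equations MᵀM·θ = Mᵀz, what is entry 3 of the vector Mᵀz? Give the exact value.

Entry 3 ↔ basis x^2, so (Mᵀz)_{3} = Σᵢ (x^2)·zᵢ = (4)·(-10) + (1)·(-6) + (1)·(-1) + (16)·(-11) + (25)·(-19) + (36)·(-25) + (49)·(-37) = -3411.

-3411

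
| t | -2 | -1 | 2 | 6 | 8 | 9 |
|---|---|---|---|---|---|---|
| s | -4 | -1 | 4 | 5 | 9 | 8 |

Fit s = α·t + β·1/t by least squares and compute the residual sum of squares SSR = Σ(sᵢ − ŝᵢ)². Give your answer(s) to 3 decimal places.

SSR = 8.582

Normal-equation sums: Σt·t = 190, Σt·1/t = 6, Σ1/t·1/t = 8065/5184.
Moment sums: Σt·s = 191, Σ1/t·s = 565/72.
Normal equations: [[190, 6]; [6, 8065/5184]]·[α, β]ᵀ = [191, 565/72]ᵀ.
Determinant 190·(8065/5184) − 6² = 672863/2592.
α = (191·(8065/5184) − 6·(565/72))/(672863/2592) = 1296335/1345726; β = (190·(565/72) − 6·191)/(672863/2592) = 894168/672863.
Residuals: -948033/672863, 1738945/1345726, 948033/672863, -673718/672863, 758656/672863, -1099911/1345726; SSR = 11548923/1345726.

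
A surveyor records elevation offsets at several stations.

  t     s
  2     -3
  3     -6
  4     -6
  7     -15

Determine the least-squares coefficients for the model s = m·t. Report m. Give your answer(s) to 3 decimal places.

Entries of XᵀX: Σt·t = 78.
For Xᵀs: Σt·s = -153.
Normal equations: [[78]]·[m]ᵀ = [-153]ᵀ.
Hence m = -153 / 78 ≈ -1.96154.

m = -1.962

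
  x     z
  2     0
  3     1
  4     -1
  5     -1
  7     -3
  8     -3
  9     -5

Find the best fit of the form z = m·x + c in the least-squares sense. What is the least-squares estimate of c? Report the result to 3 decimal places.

c = 2.301

The normal system MᵀM·[m, c]ᵀ = Mᵀz is [[248, 38]; [38, 7]]·[m, c]ᵀ = [-96, -12]ᵀ.
det = 248·7 − 38² = 292.
m = ((-96)·7 − 38·(-12))/292 = -54/73; c = (248·(-12) − 38·(-96))/292 = 168/73.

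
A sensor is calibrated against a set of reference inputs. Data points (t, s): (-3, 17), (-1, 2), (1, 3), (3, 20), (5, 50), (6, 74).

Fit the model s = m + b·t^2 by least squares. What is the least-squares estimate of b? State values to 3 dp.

b = 2.028

The normal equations are: 6·m + 81·b = 166;  81·m + 2085·b = 4252.
det = 6·2085 − 81² = 5949.
m = (166·2085 − 81·4252)/5949 = 566/1983; b = (6·4252 − 81·166)/5949 = 4022/1983.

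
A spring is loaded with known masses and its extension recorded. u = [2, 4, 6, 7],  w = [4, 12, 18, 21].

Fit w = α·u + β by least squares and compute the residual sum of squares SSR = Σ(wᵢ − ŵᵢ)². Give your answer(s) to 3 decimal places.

Compute the Gram sums: Σu·u = 105, Σu = 19, Σ1 = 4.
Right-hand side: Σu·w = 311, Σw = 55.
Normal equations: [[105, 19]; [19, 4]]·[α, β]ᵀ = [311, 55]ᵀ.
Determinant 105·4 − 19² = 59.
α = (311·4 − 19·55)/59 = 199/59; β = (105·55 − 19·311)/59 = -134/59.
Residuals: -28/59, 46/59, 2/59, -20/59; SSR = 56/59.

SSR = 0.949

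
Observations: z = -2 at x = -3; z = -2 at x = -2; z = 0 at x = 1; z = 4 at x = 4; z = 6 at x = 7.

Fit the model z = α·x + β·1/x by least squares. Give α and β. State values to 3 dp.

α = 0.905, β = -0.692

From the data, Σx·x = 79, Σx·1/x = 5, Σ1/x·1/x = 10189/7056.
Right-hand side: Σx·z = 68, Σ1/x·z = 74/21.
MᵀM·[α, β]ᵀ = Mᵀz becomes [[79, 5]; [5, 10189/7056]]·[α, β]ᵀ = [68, 74/21]ᵀ.
Eliminating β: (10189/7056)·(row 1) − 5·(row 2) gives (628531/7056)·α = (10189/7056)·68 − 5·(74/21) = 142133/1764, so α = 568532/628531.
Then β = ((74/21) − 5·(568532/628531))/(10189/7056) = -434784/628531.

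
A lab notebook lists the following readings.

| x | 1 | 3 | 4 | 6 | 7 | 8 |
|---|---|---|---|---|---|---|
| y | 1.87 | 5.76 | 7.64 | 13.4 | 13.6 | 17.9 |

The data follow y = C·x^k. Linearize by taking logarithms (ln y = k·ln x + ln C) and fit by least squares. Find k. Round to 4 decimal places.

Taking logs, ln y = k·ln x + ln C, so regress ln y on ln x.
AᵀA = [[14.4498, 8.3020]; [8.3020, 6]], rhs = [20.4703, 12.5004]ᵀ  (here Σln x = 8.3020, Σ(ln x)² = 14.4498, Σln y = 12.5004, Σln x·ln y = 20.4703).
Δ = 14.4498·6 − (8.3020)² = 17.7753; k = (20.4703·6 − 8.3020·12.5004)/17.7753 = 1.07133, ln C = (14.4498·12.5004 − 8.3020·20.4703)/17.7753 = 0.60103.

k = 1.0713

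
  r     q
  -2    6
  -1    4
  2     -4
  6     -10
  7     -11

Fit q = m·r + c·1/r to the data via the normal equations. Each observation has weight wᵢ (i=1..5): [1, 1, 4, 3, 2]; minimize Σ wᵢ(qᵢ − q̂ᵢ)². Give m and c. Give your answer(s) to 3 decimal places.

m = -1.561, c = -2.516

The normal system XᵀWX·[m, c]ᵀ = XᵀWq is [[227, 11]; [11, 349/147]]·[m, c]ᵀ = [-382, -162/7]ᵀ.
det = 227·(349/147) − 11² = 61436/147.
m = ((-382)·(349/147) − 11·(-162/7))/(61436/147) = -23974/15359; c = (227·(-162/7) − 11·(-382))/(61436/147) = -38640/15359.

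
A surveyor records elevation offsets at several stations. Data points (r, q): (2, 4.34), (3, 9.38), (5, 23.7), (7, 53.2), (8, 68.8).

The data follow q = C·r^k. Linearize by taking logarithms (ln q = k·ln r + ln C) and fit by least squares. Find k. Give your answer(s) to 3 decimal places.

Linearized form: ln q = k·ln r + ln C. From the 5 transformed points,
AᵀA = [[12.3883, 7.4265]; [7.4265, 5]], rhs = [25.1031, 15.0772]ᵀ  (here Σln r = 7.4265, Σ(ln r)² = 12.3883, Σln q = 15.0772, Σln r·ln q = 25.1031).
Δ = 12.3883·5 − (7.4265)² = 6.7880; k = (25.1031·5 − 7.4265·15.0772)/6.7880 = 1.99529, ln C = (12.3883·15.0772 − 7.4265·25.1031)/6.7880 = 0.05182.

k = 1.995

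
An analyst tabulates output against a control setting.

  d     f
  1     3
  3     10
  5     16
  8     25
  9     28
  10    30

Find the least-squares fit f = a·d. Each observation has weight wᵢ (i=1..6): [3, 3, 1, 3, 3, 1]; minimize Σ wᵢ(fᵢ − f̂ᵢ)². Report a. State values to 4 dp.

Setting ∂/∂a … = 0 gives: 590·a = 1835.
Hence a = 1835 / 590 ≈ 3.11017.

a = 3.1102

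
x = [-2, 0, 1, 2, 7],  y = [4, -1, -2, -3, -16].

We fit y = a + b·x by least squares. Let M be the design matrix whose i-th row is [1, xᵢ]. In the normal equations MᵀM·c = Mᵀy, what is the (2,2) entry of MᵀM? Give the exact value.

58

Row 2 ↔ basis x, column 2 ↔ basis x, so (MᵀM)_{2,2} = Σᵢ (x)·(x) = (-2)·(-2) + (0)·(0) + (1)·(1) + (2)·(2) + (7)·(7) = 58.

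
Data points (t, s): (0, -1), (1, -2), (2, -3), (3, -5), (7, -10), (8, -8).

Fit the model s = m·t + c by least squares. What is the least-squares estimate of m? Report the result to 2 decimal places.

m = -1.04

The normal equations are: 127·m + 21·c = -157;  21·m + 6·c = -29.
det = 127·6 − 21² = 321.
m = ((-157)·6 − 21·(-29))/321 = -111/107; c = (127·(-29) − 21·(-157))/321 = -386/321.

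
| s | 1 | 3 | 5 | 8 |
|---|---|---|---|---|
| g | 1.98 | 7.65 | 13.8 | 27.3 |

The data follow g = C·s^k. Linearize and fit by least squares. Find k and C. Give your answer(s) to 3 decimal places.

k = 1.248, C = 1.952

Taking logs, ln g = k·ln s + ln C, so regress ln g on ln s.
AᵀA = [[8.1213, 4.7875]; [4.7875, 4]], rhs = [13.3361, 8.6494]ᵀ  (here Σln s = 4.7875, Σ(ln s)² = 8.1213, Σln g = 8.6494, Σln s·ln g = 13.3361).
Slope k = (n·Σln s·ln g − Σln s·Σln g)/(n·Σ(ln s)² − (Σln s)²) = (4·13.3361 − 4.7875·8.6494)/9.5652 = 1.24781; ln C = (Σln g − k·Σln s)/n = 0.66887, so C = exp(0.66887) = 1.95202.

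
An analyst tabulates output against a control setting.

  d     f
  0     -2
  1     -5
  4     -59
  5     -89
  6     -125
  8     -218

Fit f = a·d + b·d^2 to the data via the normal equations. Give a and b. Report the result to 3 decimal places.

a = -2.047, b = -3.147

Entries of MᵀM: Σd·d = 142, Σd·d^2 = 918, Σd^2·d^2 = 6274.
For Mᵀf: Σd·f = -3180, Σd^2·f = -21626.
Normal equations: [[142, 918]; [918, 6274]]·[a, b]ᵀ = [-3180, -21626]ᵀ.
Eliminating b: 6274·(row 1) − 918·(row 2) gives 48184·a = 6274·(-3180) − 918·(-21626) = -98652, so a = -24663/12046.
Then b = ((-21626) − 918·(-24663/12046))/6274 = -37913/12046.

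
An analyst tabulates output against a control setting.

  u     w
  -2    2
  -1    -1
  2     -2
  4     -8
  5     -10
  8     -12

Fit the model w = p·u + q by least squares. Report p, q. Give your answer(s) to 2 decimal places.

With design matrix M, MᵀM = [[114, 16]; [16, 6]] and Mᵀw = [-185, -31]ᵀ.
Δ = 114·6 − 16² = 428.
p = ((-185)·6 − 16·(-31))/428 = -307/214; q = (114·(-31) − 16·(-185))/428 = -287/214.

p = -1.43, q = -1.34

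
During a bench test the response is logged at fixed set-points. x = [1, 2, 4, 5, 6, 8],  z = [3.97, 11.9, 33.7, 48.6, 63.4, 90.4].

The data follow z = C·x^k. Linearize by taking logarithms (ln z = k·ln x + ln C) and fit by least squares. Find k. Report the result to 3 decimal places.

k = 1.519

Taking logs, ln z = k·ln x + ln C, so regress ln z on ln x.
Σln x = 7.5601, Σ(ln x)² = 12.5270, Σln z = 19.9101, Σln x·ln z = 29.6445.
Equations: 12.5270·k + 7.5601·ln C = 29.6445;  7.5601·k + 6·ln C = 19.9101.
Solving (det = 18.0074): k = 1.51853, ln C = 1.40499.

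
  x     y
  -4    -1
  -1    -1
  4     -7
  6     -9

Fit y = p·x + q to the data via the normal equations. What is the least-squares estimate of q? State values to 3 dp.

From the data, Σx·x = 69, Σx = 5, Σ1 = 4.
For Aᵀy: Σx·y = -77, Σy = -18.
Determinant 69·4 − 5² = 251.
p = ((-77)·4 − 5·(-18))/251 = -218/251; q = (69·(-18) − 5·(-77))/251 = -857/251.

q = -3.414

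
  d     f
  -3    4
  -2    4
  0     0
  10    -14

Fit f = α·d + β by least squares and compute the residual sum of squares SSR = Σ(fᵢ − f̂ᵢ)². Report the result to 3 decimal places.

Compute the Gram sums: Σd·d = 113, Σd = 5, Σ1 = 4.
Moment sums: Σd·f = -160, Σf = -6.
MᵀM·[α, β]ᵀ = Mᵀf becomes [[113, 5]; [5, 4]]·[α, β]ᵀ = [-160, -6]ᵀ.
Determinant 113·4 − 5² = 427.
α = ((-160)·4 − 5·(-6))/427 = -10/7; β = (113·(-6) − 5·(-160))/427 = 2/7.
Residuals: -4/7, 6/7, -2/7, 0; SSR = 8/7.

SSR = 1.143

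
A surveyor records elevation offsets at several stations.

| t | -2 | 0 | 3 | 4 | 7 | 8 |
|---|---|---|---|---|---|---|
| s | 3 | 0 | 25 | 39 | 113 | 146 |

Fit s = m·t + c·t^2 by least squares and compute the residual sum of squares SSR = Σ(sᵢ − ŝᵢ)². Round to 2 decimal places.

Sums needed: Σt·t = 142, Σt·t^2 = 938, Σt^2·t^2 = 6850.
Moment sums: Σt·s = 2184, Σt^2·s = 15742.
Normal equations: [[142, 938]; [938, 6850]]·[m, c]ᵀ = [2184, 15742]ᵀ.
Eliminating c: 6850·(row 1) − 938·(row 2) gives 92856·m = 6850·2184 − 938·15742 = 194404, so m = 917/438.
Then c = (15742 − 938·(917/438))/6850 = 881/438.
Residuals: -188/219, 0, 45/73, -341/219, -47/219, 38/73; SSR = 845/219.

SSR = 3.86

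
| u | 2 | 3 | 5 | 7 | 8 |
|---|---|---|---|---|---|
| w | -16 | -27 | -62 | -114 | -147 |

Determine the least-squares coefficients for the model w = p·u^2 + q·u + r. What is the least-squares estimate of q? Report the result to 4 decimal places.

q = -0.0730

Forming XᵀX = [[7219, 1015, 151]; [1015, 151, 25]; [151, 25, 5]] and Xᵀw = [-16851, -2397, -366]ᵀ gives XᵀX·[p, q, r]ᵀ = Xᵀw.
Inverting the 3×3 Gram matrix, [p, q, r]ᵀ = [-213/98, -93/1274, -4584/637]ᵀ.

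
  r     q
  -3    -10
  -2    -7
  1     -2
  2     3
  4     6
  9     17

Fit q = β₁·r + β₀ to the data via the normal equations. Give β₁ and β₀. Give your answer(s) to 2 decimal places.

Sums needed: Σr·r = 115, Σr = 11, Σ1 = 6.
Right-hand side: Σr·q = 225, Σq = 7.
Normal equations: [[115, 11]; [11, 6]]·[β₁, β₀]ᵀ = [225, 7]ᵀ.
Determinant 115·6 − 11² = 569.
β₁ = (225·6 − 11·7)/569 = 1273/569; β₀ = (115·7 − 11·225)/569 = -1670/569.

β₁ = 2.24, β₀ = -2.93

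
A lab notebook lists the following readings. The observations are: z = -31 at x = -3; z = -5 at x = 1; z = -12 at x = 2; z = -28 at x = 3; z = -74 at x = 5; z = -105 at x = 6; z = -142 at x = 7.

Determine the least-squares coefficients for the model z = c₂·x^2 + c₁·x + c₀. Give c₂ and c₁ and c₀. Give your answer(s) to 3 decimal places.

Compute the Gram sums: Σx^2·x^2 = 4501, Σx^2·x = 693, Σx^2 = 133, Σx·x = 133, Σx = 21, Σ1 = 7.
Moment sums: Σx^2·z = -13172, Σx·z = -2014, Σz = -397.
AᵀA·[c₂, c₁, c₀]ᵀ = Aᵀz becomes [[4501, 693, 133]; [693, 133, 21]; [133, 21, 7]]·[c₂, c₁, c₀]ᵀ = [-13172, -2014, -397]ᵀ.
Row-reducing yields c₂ = -5431/1848, c₁ = 361/616, c₀ = -1217/462.

c₂ = -2.939, c₁ = 0.586, c₀ = -2.634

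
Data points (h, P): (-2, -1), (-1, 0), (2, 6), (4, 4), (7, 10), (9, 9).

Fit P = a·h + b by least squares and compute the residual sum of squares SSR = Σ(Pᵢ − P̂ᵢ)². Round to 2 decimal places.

SSR = 13.43

From the data, Σh·h = 155, Σh = 19, Σ1 = 6.
And Σh·P = 181, ΣP = 28.
AᵀA·[a, b]ᵀ = AᵀP becomes [[155, 19]; [19, 6]]·[a, b]ᵀ = [181, 28]ᵀ.
Determinant 155·6 − 19² = 569.
a = (181·6 − 19·28)/569 = 554/569; b = (155·28 − 19·181)/569 = 901/569.
Residuals: -362/569, -347/569, 1405/569, -841/569, 911/569, -766/569; SSR = 7644/569.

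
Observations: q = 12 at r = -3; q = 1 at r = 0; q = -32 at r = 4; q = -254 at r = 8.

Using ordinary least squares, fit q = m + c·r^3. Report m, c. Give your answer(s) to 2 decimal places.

m = -0.24, c = -0.50

Compute the Gram sums: Σ1 = 4, Σr^3 = 549, Σr^3·r^3 = 266969.
For Mᵀq: Σq = -273, Σr^3·q = -132420.
Eliminating c: 266969·(row 1) − 549·(row 2) gives 766475·m = 266969·(-273) − 549·(-132420) = -183957, so m = -183957/766475.
Then c = ((-132420) − 549·(-183957/766475))/266969 = -379803/766475.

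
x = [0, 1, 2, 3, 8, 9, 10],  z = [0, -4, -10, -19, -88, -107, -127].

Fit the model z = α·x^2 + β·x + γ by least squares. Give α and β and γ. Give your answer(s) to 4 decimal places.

The normal system MᵀM·[α, β, γ]ᵀ = Mᵀz is [[20755, 2277, 259]; [2277, 259, 33]; [259, 33, 7]]·[α, β, γ]ᵀ = [-27214, -3018, -355]ᵀ.
Inverting the 3×3 Gram matrix, [α, β, γ]ᵀ = [-21265/23548, -12711/3364, 3012/5887]ᵀ.

α = -0.9030, β = -3.7785, γ = 0.5116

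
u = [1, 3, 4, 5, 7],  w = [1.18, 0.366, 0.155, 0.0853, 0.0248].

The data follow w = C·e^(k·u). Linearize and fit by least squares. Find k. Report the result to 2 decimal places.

Taking logs, ln w = k·u + ln C, so regress ln w on u.
Σu = 20.0000, Σ(u)² = 100.0000, Σln w = -8.8624, Σu·ln w = -48.4935.
Equations: 100.0000·k + 20.0000·ln C = -48.4935;  20.0000·k + 5·ln C = -8.8624.
Solving (det = 100.0000): k = -0.65219, ln C = 0.83626.

k = -0.65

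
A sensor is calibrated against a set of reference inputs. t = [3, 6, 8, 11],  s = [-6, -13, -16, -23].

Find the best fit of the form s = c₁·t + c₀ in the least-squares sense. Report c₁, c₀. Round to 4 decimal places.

Entries of XᵀX: Σt·t = 230, Σt = 28, Σ1 = 4.
Right-hand side: Σt·s = -477, Σs = -58.
Normal equations: [[230, 28]; [28, 4]]·[c₁, c₀]ᵀ = [-477, -58]ᵀ.
Determinant 230·4 − 28² = 136.
c₁ = ((-477)·4 − 28·(-58))/136 = -71/34; c₀ = (230·(-58) − 28·(-477))/136 = 2/17.

c₁ = -2.0882, c₀ = 0.1176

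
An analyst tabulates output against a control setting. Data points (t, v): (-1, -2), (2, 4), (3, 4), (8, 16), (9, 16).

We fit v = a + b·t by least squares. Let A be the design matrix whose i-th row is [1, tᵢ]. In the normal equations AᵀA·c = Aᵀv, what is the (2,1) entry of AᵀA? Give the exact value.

21

Row 2 ↔ basis t, column 1 ↔ basis 1, so (AᵀA)_{2,1} = Σᵢ t = (-1)·(1) + (2)·(1) + (3)·(1) + (8)·(1) + (9)·(1) = 21.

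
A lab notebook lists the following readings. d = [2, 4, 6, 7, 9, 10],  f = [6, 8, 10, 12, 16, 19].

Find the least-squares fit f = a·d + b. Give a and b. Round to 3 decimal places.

Entries of MᵀM: Σd·d = 286, Σd = 38, Σ1 = 6.
Right-hand side: Σd·f = 522, Σf = 71.
So MᵀM·[a, b]ᵀ = Mᵀf: [[286, 38]; [38, 6]]·[a, b]ᵀ = [522, 71]ᵀ.
Eliminating b: 6·(row 1) − 38·(row 2) gives 272·a = 6·522 − 38·71 = 434, so a = 217/136.
Then b = (71 − 38·(217/136))/6 = 235/136.

a = 1.596, b = 1.728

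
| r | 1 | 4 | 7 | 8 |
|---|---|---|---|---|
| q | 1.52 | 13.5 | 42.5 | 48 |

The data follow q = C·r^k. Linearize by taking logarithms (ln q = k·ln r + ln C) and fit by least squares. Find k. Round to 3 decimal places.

Linearized form: ln q = k·ln r + ln C. From the 4 transformed points,
AᵀA = [[10.0325, 5.4116]; [5.4116, 4]], rhs = [18.9542, 10.6421]ᵀ  (here Σln r = 5.4116, Σ(ln r)² = 10.0325, Σln q = 10.6421, Σln r·ln q = 18.9542).
Δ = 10.0325·4 − (5.4116)² = 10.8439; k = (18.9542·4 − 5.4116·10.6421)/10.8439 = 1.68072, ln C = (10.0325·10.6421 − 5.4116·18.9542)/10.8439 = 0.38666.

k = 1.681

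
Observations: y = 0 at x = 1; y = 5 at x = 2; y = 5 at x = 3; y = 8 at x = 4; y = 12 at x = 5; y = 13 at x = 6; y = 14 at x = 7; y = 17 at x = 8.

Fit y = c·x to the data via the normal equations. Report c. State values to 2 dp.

c = 2.10

The normal equations are: 204·c = 429.
(Σx·x = 204, Σx·y = 429.)
Hence c = 429 / 204 ≈ 2.10294.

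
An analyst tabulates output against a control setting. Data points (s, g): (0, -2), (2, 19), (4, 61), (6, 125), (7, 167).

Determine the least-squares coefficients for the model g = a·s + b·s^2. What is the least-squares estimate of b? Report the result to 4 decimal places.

The normal equations are: 105·a + 631·b = 2201;  631·a + 3969·b = 13735.
(Σs·s = 105, Σs·s^2 = 631, Σs^2·s^2 = 3969, Σs·g = 2201, Σs^2·g = 13735.)
Δ = 105·3969 − 631² = 18584.
a = (2201·3969 − 631·13735)/18584 = 8623/2323; b = (105·13735 − 631·2201)/18584 = 6668/2323.

b = 2.8704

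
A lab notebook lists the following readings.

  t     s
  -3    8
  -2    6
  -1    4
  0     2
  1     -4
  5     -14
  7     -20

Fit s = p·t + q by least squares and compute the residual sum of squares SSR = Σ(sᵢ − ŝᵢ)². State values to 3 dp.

SSR = 6.495

Normal-equation sums: Σt·t = 89, Σt = 7, Σ1 = 7.
For Mᵀs: Σt·s = -254, Σs = -18.
MᵀM·[p, q]ᵀ = Mᵀs becomes [[89, 7]; [7, 7]]·[p, q]ᵀ = [-254, -18]ᵀ.
det = 89·7 − 7² = 574.
p = ((-254)·7 − 7·(-18))/574 = -118/41; q = (89·(-18) − 7·(-254))/574 = 88/287.
Residuals: -270/287, -18/287, 234/287, 486/287, -10/7, 24/287, -46/287; SSR = 1864/287.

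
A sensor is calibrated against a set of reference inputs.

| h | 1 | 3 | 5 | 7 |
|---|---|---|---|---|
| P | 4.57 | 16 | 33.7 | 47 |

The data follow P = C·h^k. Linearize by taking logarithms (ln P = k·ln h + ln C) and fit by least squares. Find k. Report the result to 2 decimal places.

Let Y = ln P. Fitting Y = k·ln h + ln C by least squares:
Sums: Σln h = 4.6540, Σ(ln h)² = 7.5838, Σln P = 11.6597, Σln h·ln P = 16.1992.
Normal system: [[7.5838, 4.6540]; [4.6540, 4]]·[k, ln C]ᵀ = [16.1992, 11.6597]ᵀ.
Solving (det = 8.6759): k = 1.21405, ln C = 1.50240.

k = 1.21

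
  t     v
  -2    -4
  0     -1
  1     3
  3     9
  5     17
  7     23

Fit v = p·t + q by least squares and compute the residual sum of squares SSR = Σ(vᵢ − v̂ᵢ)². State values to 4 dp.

SSR = 7.5783

Entries of MᵀM: Σt·t = 88, Σt = 14, Σ1 = 6.
Moment sums: Σt·v = 284, Σv = 47.
So MᵀM·[p, q]ᵀ = Mᵀv: [[88, 14]; [14, 6]]·[p, q]ᵀ = [284, 47]ᵀ.
Determinant 88·6 − 14² = 332.
p = (284·6 − 14·47)/332 = 523/166; q = (88·47 − 14·284)/332 = 40/83.
Residuals: 151/83, -123/83, -105/166, -155/166, 127/166, 77/166; SSR = 629/83.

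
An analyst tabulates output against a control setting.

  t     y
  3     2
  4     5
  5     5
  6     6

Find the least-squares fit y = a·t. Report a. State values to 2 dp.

a = 1.01

Compute the Gram sums: Σt·t = 86.
Moment sums: Σt·y = 87.
XᵀX·[a]ᵀ = Xᵀy becomes [[86]]·[a]ᵀ = [87]ᵀ.
Hence a = 87 / 86 ≈ 1.01163.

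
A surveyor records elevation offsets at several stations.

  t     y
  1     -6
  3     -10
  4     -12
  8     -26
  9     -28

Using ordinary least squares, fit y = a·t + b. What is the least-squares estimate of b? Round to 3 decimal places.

b = -1.835

Setting ∂/∂a … = 0 gives: 171·a + 25·b = -544;  25·a + 5·b = -82.
det = 171·5 − 25² = 230.
a = ((-544)·5 − 25·(-82))/230 = -67/23; b = (171·(-82) − 25·(-544))/230 = -211/115.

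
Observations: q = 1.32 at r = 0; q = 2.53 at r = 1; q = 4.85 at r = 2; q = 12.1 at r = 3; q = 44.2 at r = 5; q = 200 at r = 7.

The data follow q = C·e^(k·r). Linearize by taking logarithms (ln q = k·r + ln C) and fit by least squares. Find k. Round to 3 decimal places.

k = 0.721

With ln qᵢ as the transformed response and rᵢ as the regressor:
Sums: Σr = 18.0000, Σ(r)² = 88.0000, Σln q = 14.3651, Σr·ln q = 67.5976.
Normal system: [[88.0000, 18.0000]; [18.0000, 6]]·[k, ln C]ᵀ = [67.5976, 14.3651]ᵀ.
Δ = 88.0000·6 − (18.0000)² = 204.0000; k = (67.5976·6 − 18.0000·14.3651)/204.0000 = 0.72066, ln C = (88.0000·14.3651 − 18.0000·67.5976)/204.0000 = 0.23220.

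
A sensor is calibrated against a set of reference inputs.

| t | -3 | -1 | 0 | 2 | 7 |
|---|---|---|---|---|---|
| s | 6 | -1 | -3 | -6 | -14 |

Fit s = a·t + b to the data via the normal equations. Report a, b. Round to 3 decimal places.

The normal system AᵀA·[a, b]ᵀ = Aᵀs is [[63, 5]; [5, 5]]·[a, b]ᵀ = [-127, -18]ᵀ.
Determinant 63·5 − 5² = 290.
a = ((-127)·5 − 5·(-18))/290 = -109/58; b = (63·(-18) − 5·(-127))/290 = -499/290.

a = -1.879, b = -1.721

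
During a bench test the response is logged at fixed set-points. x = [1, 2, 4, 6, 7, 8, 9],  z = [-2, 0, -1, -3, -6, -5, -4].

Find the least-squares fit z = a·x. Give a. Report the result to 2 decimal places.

a = -0.57

Entries of AᵀA: Σx·x = 251.
And Σx·z = -142.
Normal equations: [[251]]·[a]ᵀ = [-142]ᵀ.
a = (-142)/251 = -0.565737.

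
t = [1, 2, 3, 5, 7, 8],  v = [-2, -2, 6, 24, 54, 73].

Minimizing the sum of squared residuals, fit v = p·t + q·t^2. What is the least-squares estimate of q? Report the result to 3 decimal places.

From the data, Σt·t = 152, Σt·t^2 = 1016, Σt^2·t^2 = 7220.
For Xᵀv: Σt·v = 1094, Σt^2·v = 7962.
So XᵀX·[p, q]ᵀ = Xᵀv: [[152, 1016]; [1016, 7220]]·[p, q]ᵀ = [1094, 7962]ᵀ.
Eliminating q: 7220·(row 1) − 1016·(row 2) gives 65184·p = 7220·1094 − 1016·7962 = -190712, so p = -23839/8148.
Then q = (7962 − 1016·(-23839/8148))/7220 = 3085/2037.

q = 1.514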